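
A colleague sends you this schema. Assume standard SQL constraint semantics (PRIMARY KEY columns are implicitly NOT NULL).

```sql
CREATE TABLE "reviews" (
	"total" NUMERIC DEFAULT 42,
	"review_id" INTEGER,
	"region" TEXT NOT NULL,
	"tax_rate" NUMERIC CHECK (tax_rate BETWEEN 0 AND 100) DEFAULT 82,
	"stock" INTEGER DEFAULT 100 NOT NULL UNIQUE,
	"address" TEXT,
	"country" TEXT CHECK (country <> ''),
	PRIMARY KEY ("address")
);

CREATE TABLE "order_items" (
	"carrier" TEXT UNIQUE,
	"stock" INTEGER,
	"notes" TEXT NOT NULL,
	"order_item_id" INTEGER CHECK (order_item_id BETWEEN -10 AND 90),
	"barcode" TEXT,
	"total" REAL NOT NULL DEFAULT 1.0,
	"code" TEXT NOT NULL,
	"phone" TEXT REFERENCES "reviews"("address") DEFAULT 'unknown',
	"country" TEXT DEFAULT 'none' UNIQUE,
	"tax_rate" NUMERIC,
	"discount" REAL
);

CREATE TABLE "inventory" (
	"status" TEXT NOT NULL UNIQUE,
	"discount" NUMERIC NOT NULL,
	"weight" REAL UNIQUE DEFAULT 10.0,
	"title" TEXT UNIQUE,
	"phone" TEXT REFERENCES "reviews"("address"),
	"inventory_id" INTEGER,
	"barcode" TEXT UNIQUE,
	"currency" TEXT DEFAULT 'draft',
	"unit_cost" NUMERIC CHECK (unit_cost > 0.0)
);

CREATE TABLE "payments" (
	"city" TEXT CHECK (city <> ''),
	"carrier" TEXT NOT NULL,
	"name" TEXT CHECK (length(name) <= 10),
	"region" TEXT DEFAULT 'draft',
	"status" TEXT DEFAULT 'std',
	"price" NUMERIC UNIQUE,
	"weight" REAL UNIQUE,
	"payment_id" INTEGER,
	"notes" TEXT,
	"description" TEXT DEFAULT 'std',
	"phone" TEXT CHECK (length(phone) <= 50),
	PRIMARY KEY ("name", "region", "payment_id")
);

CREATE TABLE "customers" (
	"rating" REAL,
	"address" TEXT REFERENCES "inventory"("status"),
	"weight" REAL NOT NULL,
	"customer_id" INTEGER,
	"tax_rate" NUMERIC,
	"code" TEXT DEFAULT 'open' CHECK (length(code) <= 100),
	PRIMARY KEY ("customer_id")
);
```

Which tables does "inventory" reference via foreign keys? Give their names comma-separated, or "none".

reviews

- phone REFERENCES reviews(address).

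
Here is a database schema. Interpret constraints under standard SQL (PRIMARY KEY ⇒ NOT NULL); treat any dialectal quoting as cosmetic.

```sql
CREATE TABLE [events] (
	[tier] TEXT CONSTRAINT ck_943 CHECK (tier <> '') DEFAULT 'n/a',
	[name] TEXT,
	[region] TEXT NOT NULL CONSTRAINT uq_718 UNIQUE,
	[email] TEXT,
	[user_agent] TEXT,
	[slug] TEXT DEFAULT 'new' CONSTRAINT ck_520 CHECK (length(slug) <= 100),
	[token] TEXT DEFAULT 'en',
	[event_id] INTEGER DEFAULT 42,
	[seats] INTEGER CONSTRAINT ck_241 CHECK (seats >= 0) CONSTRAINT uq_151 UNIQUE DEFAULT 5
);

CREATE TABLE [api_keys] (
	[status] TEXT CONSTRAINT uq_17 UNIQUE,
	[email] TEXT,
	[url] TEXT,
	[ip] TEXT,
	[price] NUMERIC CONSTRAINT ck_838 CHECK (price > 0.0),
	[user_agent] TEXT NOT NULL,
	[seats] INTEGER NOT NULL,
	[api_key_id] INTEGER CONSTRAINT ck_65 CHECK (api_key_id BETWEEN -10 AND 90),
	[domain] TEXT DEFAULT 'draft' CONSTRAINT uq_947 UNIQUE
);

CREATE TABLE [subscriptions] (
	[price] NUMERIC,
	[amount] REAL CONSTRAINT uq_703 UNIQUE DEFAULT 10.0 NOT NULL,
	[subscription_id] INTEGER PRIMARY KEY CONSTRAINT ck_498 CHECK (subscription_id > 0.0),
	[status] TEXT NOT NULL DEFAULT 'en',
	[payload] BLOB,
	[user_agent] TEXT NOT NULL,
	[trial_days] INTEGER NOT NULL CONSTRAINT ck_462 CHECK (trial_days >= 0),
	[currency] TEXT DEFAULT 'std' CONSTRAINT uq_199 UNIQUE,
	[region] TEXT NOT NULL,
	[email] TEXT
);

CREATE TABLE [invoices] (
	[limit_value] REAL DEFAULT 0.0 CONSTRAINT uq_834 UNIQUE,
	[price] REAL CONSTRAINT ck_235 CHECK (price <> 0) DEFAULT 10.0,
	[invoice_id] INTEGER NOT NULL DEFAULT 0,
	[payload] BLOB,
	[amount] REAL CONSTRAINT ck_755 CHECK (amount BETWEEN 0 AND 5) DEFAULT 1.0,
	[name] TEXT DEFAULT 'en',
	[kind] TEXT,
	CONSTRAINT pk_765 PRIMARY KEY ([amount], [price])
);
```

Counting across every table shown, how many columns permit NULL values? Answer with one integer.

events: 8 nullable (tier, name, email, user_agent, slug, token, event_id, seats — PK none and explicit NOT NULL columns excluded).
api_keys: 7 nullable (status, email, url, ip, price, api_key_id, domain — PK none and explicit NOT NULL columns excluded).
subscriptions: 4 nullable (price, payload, currency, email — PK (subscription_id) and explicit NOT NULL columns excluded).
invoices: 4 nullable (limit_value, payload, name, kind — PK (amount, price) and explicit NOT NULL columns excluded).
Total: 8 + 7 + 4 + 4 = 23.

23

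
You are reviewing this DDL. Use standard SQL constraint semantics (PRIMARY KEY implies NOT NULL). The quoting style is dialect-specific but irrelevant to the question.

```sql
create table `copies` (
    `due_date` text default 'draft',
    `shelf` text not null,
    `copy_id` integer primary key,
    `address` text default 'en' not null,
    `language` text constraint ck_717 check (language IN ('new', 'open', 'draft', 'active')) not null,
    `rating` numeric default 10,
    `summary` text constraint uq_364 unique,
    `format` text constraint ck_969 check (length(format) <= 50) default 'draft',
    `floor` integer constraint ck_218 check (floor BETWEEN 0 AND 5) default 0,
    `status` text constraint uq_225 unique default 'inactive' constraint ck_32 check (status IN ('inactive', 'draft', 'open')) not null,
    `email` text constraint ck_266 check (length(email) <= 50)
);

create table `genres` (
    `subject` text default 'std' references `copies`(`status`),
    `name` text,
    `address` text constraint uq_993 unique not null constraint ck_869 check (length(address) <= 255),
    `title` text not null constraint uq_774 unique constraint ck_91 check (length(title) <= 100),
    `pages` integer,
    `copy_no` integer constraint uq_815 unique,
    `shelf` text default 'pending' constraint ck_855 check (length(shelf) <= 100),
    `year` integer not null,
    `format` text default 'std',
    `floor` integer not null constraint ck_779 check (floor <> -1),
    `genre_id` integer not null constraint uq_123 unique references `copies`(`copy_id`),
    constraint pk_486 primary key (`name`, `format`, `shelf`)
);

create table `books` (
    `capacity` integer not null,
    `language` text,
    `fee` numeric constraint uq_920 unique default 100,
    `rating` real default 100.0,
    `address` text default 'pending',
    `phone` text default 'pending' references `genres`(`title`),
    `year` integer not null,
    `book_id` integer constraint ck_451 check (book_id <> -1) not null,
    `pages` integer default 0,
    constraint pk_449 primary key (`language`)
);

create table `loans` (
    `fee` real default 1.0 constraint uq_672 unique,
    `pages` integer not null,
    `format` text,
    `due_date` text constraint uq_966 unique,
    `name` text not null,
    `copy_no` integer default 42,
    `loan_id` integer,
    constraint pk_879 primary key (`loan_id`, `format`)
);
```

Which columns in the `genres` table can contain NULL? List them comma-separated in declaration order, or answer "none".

subject, pages, copy_no

- subject: a foreign key column may be NULL unless separately constrained → nullable.
- name: part of the PRIMARY KEY, which implies NOT NULL → not nullable.
- address: declared NOT NULL → not nullable.
- title: declared NOT NULL → not nullable.
- pages: no NOT NULL constraint applies → nullable.
- copy_no: UNIQUE does not imply NOT NULL → nullable.
- shelf: part of the PRIMARY KEY, which implies NOT NULL → not nullable.
- year: declared NOT NULL → not nullable.
- format: part of the PRIMARY KEY, which implies NOT NULL → not nullable.
- floor: declared NOT NULL → not nullable.
- genre_id: declared NOT NULL → not nullable.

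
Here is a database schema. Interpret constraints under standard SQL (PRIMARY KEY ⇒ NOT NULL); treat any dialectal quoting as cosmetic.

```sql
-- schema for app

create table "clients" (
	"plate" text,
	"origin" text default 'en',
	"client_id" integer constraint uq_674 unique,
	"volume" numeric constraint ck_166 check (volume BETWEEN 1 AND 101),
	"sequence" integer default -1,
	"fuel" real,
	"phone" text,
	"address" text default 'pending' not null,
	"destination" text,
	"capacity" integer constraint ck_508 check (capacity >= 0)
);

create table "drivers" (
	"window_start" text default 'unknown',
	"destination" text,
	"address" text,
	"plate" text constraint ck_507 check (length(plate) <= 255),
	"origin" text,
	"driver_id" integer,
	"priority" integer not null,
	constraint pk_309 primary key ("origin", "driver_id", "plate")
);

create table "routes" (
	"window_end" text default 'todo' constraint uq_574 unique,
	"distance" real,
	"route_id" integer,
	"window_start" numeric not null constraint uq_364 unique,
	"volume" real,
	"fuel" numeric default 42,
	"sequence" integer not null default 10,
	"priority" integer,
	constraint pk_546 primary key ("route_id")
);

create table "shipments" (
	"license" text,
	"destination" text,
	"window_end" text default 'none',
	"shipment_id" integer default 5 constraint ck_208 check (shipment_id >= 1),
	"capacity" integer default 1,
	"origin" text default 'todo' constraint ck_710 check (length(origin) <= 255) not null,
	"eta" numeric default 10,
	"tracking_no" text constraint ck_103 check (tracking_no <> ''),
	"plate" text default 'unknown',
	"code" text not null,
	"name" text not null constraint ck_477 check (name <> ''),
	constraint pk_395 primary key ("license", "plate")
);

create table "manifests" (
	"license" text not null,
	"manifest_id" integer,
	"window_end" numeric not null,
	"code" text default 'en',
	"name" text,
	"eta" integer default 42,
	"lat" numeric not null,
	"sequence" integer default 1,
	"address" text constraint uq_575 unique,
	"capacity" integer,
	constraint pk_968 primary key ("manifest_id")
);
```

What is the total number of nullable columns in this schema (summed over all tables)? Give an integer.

clients: 9 nullable (plate, origin, client_id, volume, sequence, fuel, phone, destination, capacity — PK none and explicit NOT NULL columns excluded).
drivers: 3 nullable (window_start, destination, address — PK (origin, driver_id, plate) and explicit NOT NULL columns excluded).
routes: 5 nullable (window_end, distance, volume, fuel, priority — PK (route_id) and explicit NOT NULL columns excluded).
shipments: 6 nullable (destination, window_end, shipment_id, capacity, eta, tracking_no — PK (license, plate) and explicit NOT NULL columns excluded).
manifests: 6 nullable (code, name, eta, sequence, address, capacity — PK (manifest_id) and explicit NOT NULL columns excluded).
Total: 9 + 3 + 5 + 6 + 6 = 29.

29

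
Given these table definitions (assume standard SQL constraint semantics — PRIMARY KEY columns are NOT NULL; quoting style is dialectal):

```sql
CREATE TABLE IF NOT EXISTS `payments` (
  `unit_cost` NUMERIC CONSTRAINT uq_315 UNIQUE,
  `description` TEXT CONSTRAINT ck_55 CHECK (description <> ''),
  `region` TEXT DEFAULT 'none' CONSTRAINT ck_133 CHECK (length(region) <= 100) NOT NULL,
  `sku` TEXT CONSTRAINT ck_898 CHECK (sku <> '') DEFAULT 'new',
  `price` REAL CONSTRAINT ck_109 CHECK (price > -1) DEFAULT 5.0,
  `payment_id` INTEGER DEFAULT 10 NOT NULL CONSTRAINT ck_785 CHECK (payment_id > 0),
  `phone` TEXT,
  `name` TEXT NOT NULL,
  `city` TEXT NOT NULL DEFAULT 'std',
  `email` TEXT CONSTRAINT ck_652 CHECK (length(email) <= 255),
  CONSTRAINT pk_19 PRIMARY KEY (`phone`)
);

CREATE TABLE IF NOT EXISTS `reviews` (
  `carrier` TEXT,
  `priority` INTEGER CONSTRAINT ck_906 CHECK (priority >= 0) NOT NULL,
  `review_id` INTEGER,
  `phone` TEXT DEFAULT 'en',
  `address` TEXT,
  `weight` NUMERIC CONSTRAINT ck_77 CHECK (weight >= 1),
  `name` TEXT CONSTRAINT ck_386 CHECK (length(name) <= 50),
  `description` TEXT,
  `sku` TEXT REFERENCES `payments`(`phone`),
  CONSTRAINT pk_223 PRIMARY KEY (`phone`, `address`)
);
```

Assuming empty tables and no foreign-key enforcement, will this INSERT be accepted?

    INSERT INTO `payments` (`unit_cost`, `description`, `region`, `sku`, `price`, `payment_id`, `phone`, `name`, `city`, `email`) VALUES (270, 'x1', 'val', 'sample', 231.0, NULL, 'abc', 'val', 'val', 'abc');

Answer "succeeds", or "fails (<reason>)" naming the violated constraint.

fails (NOT NULL on payment_id)

payment_id is explicitly set to NULL, but payment_id is declared NOT NULL.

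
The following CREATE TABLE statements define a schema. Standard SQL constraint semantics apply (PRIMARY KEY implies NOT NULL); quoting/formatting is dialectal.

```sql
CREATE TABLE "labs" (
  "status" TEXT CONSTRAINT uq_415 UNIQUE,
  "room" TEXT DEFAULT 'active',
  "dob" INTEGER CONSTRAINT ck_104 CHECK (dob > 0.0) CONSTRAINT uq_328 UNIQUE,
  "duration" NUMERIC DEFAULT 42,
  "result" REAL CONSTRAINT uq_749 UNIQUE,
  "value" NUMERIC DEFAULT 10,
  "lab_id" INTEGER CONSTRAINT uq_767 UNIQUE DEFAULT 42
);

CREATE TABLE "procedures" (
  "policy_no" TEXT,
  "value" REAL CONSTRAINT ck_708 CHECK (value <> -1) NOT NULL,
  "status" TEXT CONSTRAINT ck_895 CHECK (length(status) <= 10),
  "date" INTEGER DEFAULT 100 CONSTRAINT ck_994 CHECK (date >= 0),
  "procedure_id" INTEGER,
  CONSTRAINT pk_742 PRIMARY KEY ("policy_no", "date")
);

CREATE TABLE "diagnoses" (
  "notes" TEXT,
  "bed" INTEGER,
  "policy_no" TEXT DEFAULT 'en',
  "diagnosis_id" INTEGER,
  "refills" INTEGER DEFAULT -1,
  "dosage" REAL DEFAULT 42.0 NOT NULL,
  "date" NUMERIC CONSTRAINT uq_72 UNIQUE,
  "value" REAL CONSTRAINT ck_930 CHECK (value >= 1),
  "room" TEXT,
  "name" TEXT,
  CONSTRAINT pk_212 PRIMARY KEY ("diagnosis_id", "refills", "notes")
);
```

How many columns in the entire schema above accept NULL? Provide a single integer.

15

labs: 7 nullable (status, room, dob, duration, result, value, lab_id — PK none and explicit NOT NULL columns excluded).
procedures: 2 nullable (status, procedure_id — PK (policy_no, date) and explicit NOT NULL columns excluded).
diagnoses: 6 nullable (bed, policy_no, date, value, room, name — PK (diagnosis_id, refills, notes) and explicit NOT NULL columns excluded).
Total: 7 + 2 + 6 = 15.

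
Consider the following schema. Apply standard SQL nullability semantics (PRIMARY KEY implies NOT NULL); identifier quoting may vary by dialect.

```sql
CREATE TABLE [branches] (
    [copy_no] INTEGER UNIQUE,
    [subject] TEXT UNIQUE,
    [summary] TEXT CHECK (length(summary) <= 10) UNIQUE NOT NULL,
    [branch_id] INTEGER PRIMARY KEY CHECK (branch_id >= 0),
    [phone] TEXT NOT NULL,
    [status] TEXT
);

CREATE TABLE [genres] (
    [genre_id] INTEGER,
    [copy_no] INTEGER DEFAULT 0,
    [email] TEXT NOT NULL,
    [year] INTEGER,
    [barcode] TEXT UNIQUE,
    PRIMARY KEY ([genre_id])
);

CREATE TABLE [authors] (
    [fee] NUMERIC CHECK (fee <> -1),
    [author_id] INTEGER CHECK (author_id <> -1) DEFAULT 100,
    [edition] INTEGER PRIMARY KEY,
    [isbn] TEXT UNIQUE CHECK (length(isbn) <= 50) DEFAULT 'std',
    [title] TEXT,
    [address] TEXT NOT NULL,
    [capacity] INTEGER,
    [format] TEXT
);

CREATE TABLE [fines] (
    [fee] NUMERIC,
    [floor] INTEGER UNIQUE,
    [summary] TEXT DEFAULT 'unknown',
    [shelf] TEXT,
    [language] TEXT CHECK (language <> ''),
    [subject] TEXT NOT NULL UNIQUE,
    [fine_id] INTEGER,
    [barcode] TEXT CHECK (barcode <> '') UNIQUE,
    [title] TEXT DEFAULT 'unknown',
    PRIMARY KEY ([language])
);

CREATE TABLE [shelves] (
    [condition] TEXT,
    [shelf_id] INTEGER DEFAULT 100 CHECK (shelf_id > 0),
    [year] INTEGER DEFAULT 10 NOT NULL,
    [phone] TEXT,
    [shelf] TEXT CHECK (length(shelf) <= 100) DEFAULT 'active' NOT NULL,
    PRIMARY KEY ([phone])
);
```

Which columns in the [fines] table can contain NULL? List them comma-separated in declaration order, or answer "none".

- fee: no NOT NULL constraint applies → nullable.
- floor: UNIQUE does not imply NOT NULL → nullable.
- summary: DEFAULT only fills an omitted column; an explicit NULL is still allowed → nullable.
- shelf: no NOT NULL constraint applies → nullable.
- language: part of the PRIMARY KEY, which implies NOT NULL → not nullable.
- subject: declared NOT NULL → not nullable.
- fine_id: no NOT NULL constraint applies → nullable.
- barcode: CHECK does not forbid NULL (a CHECK constraint passes when its expression is NULL) → nullable.
- title: DEFAULT only fills an omitted column; an explicit NULL is still allowed → nullable.

fee, floor, summary, shelf, fine_id, barcode, title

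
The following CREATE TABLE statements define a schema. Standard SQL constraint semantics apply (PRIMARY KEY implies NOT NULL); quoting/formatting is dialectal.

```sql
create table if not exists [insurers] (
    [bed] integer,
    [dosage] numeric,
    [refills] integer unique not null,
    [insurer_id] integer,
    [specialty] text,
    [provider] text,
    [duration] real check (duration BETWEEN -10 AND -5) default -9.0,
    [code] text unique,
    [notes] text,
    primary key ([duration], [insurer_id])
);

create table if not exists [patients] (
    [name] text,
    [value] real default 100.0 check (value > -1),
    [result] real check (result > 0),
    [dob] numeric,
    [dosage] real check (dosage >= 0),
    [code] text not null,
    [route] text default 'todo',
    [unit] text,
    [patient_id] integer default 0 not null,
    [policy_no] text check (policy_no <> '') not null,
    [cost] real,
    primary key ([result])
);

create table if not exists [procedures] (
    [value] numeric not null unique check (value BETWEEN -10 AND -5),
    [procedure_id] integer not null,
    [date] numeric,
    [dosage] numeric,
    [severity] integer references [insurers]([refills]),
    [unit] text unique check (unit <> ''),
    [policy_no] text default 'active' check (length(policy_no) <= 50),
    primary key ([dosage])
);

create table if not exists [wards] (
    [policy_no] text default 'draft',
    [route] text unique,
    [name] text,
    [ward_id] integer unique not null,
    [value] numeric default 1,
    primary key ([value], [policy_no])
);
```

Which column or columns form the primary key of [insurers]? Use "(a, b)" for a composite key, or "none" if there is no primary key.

(duration, insurer_id)

A table-level PRIMARY KEY clause names 2 columns: duration, insurer_id.
This is a composite key — the combination is unique, not each column individually.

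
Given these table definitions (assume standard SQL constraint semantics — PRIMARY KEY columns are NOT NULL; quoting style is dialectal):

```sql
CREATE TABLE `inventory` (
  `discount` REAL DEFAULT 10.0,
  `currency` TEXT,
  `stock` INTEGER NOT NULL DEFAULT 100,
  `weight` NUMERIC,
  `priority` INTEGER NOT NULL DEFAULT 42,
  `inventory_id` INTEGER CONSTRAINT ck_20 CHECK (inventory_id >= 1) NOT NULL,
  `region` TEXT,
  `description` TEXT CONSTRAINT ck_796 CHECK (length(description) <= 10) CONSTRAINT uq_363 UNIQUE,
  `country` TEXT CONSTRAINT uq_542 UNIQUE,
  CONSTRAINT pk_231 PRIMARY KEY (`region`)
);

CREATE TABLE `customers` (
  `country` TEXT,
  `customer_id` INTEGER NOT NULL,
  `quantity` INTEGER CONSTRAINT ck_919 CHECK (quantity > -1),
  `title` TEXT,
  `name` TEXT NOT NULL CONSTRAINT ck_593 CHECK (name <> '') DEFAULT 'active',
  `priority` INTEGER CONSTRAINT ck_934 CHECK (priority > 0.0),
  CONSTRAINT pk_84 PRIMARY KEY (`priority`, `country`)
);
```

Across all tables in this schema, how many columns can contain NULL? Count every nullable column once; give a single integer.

inventory: 5 nullable (discount, currency, weight, description, country — PK (region) and explicit NOT NULL columns excluded).
customers: 2 nullable (quantity, title — PK (priority, country) and explicit NOT NULL columns excluded).
Total: 5 + 2 = 7.

7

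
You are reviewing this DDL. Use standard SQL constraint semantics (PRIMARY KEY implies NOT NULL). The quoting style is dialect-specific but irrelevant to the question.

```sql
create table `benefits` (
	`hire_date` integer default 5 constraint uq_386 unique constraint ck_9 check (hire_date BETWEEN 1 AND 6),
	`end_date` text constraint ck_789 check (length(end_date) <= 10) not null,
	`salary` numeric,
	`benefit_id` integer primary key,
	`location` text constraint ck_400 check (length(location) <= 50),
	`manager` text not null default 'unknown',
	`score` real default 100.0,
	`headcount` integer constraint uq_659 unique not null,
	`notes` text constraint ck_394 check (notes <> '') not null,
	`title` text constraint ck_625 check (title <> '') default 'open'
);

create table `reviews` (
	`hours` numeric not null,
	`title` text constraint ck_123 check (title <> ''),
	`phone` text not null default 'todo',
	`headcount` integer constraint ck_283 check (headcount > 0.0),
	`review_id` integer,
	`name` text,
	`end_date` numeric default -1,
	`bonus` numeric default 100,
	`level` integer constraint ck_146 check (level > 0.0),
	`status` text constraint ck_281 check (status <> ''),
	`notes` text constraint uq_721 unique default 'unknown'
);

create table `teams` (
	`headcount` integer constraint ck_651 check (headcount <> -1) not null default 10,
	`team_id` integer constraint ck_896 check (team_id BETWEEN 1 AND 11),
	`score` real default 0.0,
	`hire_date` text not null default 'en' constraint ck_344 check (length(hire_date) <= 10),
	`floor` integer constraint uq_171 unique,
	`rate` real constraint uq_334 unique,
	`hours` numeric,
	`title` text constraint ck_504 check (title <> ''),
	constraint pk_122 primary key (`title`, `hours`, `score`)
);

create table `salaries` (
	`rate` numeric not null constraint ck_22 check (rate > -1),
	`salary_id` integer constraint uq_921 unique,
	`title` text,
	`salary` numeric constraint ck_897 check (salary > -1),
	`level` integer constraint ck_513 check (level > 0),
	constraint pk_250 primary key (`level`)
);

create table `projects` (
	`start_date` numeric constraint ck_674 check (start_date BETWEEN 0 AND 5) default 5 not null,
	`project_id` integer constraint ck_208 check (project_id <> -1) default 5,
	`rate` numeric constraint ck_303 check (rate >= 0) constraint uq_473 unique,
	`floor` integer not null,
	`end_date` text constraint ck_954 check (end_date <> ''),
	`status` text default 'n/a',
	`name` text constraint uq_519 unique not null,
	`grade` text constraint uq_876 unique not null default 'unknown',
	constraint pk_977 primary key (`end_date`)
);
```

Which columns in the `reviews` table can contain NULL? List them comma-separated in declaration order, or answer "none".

- hours: declared NOT NULL → not nullable.
- title: CHECK does not forbid NULL (a CHECK constraint passes when its expression is NULL) → nullable.
- phone: declared NOT NULL → not nullable.
- headcount: CHECK does not forbid NULL (a CHECK constraint passes when its expression is NULL) → nullable.
- review_id: no NOT NULL constraint applies → nullable.
- name: no NOT NULL constraint applies → nullable.
- end_date: DEFAULT only fills an omitted column; an explicit NULL is still allowed → nullable.
- bonus: DEFAULT only fills an omitted column; an explicit NULL is still allowed → nullable.
- level: CHECK does not forbid NULL (a CHECK constraint passes when its expression is NULL) → nullable.
- status: CHECK does not forbid NULL (a CHECK constraint passes when its expression is NULL) → nullable.
- notes: UNIQUE does not imply NOT NULL → nullable.

title, headcount, review_id, name, end_date, bonus, level, status, notes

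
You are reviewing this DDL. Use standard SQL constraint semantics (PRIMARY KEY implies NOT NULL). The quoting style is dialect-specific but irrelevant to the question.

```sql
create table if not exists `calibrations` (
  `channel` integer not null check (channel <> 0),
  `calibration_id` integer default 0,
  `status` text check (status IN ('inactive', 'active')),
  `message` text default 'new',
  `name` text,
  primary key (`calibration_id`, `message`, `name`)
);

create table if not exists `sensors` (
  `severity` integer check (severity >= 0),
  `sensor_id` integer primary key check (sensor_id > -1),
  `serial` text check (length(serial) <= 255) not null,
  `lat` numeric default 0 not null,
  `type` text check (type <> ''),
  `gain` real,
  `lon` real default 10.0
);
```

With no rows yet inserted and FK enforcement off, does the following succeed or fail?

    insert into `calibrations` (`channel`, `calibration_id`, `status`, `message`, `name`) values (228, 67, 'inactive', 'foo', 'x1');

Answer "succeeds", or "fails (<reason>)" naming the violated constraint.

succeeds

NOT NULL columns: calibration_id is supplied; channel is supplied; message is supplied; name is supplied.
CHECK constraints: 228 satisfies (channel <> 0); 'inactive' satisfies (status IN ('inactive', 'active')).
No constraint is violated.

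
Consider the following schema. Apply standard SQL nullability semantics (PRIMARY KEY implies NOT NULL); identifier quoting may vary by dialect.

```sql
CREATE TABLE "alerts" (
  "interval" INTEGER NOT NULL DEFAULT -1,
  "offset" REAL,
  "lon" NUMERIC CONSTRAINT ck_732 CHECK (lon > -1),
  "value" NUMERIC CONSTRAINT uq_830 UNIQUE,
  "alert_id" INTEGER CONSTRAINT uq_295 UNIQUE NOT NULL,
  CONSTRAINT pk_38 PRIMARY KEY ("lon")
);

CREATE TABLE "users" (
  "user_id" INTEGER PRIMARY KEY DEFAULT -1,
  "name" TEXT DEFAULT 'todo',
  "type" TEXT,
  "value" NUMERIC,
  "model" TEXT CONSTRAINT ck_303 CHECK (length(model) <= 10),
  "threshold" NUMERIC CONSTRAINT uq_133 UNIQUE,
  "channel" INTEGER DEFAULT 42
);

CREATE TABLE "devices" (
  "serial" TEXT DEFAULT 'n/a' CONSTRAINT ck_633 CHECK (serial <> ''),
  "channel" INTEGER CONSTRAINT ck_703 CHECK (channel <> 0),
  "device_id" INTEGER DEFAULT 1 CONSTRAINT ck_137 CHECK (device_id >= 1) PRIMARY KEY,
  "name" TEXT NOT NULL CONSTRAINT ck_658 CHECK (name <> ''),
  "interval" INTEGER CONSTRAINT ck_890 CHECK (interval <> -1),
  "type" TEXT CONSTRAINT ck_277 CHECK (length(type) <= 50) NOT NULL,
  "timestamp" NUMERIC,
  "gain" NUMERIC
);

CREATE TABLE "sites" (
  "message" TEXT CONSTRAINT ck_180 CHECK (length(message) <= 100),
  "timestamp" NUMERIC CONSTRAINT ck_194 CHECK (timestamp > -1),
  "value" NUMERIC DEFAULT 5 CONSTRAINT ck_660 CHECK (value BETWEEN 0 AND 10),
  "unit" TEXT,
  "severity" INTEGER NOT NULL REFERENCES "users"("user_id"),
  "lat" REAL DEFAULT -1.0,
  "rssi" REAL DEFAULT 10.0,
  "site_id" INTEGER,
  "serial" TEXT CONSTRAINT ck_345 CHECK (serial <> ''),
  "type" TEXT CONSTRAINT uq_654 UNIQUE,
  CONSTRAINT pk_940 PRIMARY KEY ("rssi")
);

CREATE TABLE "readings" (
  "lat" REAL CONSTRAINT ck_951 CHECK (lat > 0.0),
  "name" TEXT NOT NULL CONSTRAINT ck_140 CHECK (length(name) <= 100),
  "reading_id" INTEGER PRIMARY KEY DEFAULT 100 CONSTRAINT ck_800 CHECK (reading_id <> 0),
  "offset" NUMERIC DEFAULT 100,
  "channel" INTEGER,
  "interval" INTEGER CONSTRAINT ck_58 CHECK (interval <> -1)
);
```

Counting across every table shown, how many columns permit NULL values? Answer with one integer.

25

alerts: 2 nullable (offset, value — PK (lon) and explicit NOT NULL columns excluded).
users: 6 nullable (name, type, value, model, threshold, channel — PK (user_id) and explicit NOT NULL columns excluded).
devices: 5 nullable (serial, channel, interval, timestamp, gain — PK (device_id) and explicit NOT NULL columns excluded).
sites: 8 nullable (message, timestamp, value, unit, lat, site_id, serial, type — PK (rssi) and explicit NOT NULL columns excluded).
readings: 4 nullable (lat, offset, channel, interval — PK (reading_id) and explicit NOT NULL columns excluded).
Total: 2 + 6 + 5 + 8 + 4 = 25.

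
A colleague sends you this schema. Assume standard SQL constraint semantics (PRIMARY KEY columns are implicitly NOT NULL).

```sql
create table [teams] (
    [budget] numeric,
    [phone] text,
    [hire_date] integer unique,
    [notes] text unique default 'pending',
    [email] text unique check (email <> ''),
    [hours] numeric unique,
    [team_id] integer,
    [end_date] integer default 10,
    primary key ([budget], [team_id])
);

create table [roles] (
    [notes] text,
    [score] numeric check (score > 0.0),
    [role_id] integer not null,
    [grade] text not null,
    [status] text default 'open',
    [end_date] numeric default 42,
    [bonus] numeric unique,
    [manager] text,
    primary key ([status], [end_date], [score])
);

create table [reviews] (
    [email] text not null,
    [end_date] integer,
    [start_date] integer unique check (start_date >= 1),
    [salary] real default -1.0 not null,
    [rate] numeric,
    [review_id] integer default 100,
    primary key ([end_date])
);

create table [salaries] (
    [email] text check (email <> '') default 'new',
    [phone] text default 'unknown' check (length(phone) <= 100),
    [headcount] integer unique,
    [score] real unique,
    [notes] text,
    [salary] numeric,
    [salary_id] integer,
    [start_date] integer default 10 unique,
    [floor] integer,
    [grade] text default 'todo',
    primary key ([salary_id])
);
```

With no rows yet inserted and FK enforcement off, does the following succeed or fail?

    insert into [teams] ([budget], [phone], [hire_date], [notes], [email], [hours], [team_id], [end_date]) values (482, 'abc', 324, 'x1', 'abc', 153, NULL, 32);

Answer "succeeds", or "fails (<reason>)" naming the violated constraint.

team_id is explicitly set to NULL, but team_id is part of the PRIMARY KEY (implied NOT NULL).

fails (NOT NULL on team_id)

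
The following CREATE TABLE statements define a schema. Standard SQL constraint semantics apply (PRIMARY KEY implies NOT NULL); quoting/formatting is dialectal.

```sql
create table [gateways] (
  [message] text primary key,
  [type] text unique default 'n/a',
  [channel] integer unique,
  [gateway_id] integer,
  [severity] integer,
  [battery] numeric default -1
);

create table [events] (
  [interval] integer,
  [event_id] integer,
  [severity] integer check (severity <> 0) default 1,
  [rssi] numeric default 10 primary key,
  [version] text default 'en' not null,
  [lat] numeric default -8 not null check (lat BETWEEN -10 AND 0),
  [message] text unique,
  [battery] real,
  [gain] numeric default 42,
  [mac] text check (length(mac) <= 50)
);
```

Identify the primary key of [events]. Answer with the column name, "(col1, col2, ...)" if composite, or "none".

rssi is declared PRIMARY KEY inline on the column.

rssi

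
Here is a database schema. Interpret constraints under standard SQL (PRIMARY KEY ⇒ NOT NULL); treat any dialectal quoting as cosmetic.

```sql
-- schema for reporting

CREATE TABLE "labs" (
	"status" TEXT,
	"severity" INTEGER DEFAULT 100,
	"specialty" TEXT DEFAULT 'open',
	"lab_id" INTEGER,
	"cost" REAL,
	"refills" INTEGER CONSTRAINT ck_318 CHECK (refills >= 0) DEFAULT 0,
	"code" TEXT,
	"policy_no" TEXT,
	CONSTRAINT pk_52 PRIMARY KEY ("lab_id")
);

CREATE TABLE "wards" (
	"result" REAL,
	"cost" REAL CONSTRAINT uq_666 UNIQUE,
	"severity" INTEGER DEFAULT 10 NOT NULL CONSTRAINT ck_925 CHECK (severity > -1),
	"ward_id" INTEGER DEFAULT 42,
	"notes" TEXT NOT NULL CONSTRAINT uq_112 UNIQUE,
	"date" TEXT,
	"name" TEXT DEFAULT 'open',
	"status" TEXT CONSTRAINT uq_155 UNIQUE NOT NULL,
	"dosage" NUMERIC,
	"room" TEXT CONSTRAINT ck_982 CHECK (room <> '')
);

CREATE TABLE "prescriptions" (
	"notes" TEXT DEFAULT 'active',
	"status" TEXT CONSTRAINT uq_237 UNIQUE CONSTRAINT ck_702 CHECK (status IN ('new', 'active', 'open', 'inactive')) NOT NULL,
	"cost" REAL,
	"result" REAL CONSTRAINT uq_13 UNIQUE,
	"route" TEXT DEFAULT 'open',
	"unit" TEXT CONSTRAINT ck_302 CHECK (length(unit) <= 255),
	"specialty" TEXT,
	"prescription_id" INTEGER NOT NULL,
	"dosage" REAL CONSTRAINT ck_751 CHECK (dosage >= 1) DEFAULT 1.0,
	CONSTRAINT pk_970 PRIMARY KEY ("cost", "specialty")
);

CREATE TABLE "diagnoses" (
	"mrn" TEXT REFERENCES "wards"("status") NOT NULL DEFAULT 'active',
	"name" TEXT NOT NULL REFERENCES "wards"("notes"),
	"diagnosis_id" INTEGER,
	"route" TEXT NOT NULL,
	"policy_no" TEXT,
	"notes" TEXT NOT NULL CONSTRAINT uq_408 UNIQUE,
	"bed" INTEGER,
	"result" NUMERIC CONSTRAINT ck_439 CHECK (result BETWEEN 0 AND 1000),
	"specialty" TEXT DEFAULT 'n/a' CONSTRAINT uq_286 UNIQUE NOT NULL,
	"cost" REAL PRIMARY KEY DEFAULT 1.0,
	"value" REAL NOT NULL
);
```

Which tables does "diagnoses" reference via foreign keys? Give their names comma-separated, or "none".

wards

- mrn REFERENCES wards(status).
- name REFERENCES wards(notes).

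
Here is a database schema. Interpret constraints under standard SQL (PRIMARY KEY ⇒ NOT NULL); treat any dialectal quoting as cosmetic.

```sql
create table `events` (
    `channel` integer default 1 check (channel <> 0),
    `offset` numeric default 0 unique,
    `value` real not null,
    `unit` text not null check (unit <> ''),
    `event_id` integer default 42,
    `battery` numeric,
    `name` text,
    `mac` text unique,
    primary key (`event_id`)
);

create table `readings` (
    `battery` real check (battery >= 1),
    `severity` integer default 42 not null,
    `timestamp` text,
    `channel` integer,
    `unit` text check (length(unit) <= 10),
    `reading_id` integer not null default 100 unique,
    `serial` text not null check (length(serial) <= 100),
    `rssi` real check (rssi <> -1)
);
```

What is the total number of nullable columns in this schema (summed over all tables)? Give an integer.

10

events: 5 nullable (channel, offset, battery, name, mac — PK (event_id) and explicit NOT NULL columns excluded).
readings: 5 nullable (battery, timestamp, channel, unit, rssi — PK none and explicit NOT NULL columns excluded).
Total: 5 + 5 = 10.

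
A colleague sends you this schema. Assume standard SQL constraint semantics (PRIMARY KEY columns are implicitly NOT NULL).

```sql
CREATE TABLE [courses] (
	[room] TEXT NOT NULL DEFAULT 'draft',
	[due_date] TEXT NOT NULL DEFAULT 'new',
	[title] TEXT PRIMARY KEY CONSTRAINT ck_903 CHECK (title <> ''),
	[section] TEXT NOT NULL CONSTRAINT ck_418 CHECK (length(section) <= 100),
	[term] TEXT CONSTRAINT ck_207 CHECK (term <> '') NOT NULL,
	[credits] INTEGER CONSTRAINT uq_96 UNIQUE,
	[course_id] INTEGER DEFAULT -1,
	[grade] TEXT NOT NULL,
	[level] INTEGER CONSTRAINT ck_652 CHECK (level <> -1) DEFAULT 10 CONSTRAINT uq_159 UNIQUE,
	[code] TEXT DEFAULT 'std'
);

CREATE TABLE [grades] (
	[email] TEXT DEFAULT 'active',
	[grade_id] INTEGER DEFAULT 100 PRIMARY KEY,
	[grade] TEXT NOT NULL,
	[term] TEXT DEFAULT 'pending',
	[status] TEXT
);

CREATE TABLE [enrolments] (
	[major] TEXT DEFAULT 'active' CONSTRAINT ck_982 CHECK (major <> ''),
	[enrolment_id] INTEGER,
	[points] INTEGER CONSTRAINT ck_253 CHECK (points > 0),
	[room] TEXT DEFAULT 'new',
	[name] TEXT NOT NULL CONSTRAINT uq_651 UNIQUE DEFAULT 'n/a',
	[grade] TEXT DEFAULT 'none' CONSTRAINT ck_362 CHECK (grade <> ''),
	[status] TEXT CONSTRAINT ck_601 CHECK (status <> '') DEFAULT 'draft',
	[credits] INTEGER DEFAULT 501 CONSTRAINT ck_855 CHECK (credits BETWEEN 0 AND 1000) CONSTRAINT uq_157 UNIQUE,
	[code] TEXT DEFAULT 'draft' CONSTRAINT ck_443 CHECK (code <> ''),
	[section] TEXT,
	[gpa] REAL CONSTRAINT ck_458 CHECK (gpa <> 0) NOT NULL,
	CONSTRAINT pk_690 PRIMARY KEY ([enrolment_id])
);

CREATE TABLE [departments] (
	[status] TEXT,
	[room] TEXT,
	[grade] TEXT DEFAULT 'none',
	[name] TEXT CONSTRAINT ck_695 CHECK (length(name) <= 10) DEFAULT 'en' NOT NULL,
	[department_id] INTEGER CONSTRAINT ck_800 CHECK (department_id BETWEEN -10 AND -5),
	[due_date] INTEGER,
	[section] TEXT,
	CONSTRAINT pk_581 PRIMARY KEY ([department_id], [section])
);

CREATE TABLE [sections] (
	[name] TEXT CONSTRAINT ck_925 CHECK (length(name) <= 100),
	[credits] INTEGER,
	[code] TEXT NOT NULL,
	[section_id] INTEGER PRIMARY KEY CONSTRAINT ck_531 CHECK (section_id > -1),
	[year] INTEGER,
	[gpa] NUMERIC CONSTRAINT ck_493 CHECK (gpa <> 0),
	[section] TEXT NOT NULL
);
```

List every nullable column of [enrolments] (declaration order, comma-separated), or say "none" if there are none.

- major: CHECK does not forbid NULL (a CHECK constraint passes when its expression is NULL) → nullable.
- enrolment_id: part of the PRIMARY KEY, which implies NOT NULL → not nullable.
- points: CHECK does not forbid NULL (a CHECK constraint passes when its expression is NULL) → nullable.
- room: DEFAULT only fills an omitted column; an explicit NULL is still allowed → nullable.
- name: declared NOT NULL → not nullable.
- grade: CHECK does not forbid NULL (a CHECK constraint passes when its expression is NULL) → nullable.
- status: CHECK does not forbid NULL (a CHECK constraint passes when its expression is NULL) → nullable.
- credits: CHECK does not forbid NULL (a CHECK constraint passes when its expression is NULL) → nullable.
- code: CHECK does not forbid NULL (a CHECK constraint passes when its expression is NULL) → nullable.
- section: no NOT NULL constraint applies → nullable.
- gpa: declared NOT NULL → not nullable.

major, points, room, grade, status, credits, code, section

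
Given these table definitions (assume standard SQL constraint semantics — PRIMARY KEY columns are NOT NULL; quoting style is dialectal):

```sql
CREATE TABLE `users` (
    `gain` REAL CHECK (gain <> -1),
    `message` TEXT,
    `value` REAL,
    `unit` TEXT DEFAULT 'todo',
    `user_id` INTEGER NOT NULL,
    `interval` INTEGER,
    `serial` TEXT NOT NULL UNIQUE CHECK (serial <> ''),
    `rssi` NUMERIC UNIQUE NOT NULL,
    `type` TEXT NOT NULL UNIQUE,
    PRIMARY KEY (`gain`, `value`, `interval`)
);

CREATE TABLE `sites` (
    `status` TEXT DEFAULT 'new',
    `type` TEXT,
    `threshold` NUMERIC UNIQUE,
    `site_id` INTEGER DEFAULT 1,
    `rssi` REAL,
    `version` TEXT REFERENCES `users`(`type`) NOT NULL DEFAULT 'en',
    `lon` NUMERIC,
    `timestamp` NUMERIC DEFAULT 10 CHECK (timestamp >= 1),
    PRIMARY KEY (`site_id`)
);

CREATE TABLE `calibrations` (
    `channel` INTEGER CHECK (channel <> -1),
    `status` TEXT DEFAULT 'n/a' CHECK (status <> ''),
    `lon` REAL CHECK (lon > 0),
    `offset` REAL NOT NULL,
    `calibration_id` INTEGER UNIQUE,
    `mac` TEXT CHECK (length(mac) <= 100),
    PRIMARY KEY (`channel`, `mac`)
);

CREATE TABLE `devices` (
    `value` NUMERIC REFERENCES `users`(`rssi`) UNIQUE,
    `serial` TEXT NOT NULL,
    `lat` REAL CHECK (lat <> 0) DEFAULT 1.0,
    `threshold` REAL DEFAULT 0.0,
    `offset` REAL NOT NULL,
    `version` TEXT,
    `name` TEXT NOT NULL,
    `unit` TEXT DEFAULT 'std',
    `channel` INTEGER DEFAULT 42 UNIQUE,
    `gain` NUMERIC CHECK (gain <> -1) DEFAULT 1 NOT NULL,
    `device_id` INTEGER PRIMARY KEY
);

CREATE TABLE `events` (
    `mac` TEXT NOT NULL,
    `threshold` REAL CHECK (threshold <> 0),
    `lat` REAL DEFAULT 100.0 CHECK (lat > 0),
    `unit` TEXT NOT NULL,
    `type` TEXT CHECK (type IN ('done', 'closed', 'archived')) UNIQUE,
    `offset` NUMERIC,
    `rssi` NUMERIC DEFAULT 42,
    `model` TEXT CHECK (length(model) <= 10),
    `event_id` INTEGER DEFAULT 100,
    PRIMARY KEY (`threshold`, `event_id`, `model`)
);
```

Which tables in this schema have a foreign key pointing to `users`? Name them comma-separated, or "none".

sites, devices

- sites.version references users(type).
- devices.value references users(rssi).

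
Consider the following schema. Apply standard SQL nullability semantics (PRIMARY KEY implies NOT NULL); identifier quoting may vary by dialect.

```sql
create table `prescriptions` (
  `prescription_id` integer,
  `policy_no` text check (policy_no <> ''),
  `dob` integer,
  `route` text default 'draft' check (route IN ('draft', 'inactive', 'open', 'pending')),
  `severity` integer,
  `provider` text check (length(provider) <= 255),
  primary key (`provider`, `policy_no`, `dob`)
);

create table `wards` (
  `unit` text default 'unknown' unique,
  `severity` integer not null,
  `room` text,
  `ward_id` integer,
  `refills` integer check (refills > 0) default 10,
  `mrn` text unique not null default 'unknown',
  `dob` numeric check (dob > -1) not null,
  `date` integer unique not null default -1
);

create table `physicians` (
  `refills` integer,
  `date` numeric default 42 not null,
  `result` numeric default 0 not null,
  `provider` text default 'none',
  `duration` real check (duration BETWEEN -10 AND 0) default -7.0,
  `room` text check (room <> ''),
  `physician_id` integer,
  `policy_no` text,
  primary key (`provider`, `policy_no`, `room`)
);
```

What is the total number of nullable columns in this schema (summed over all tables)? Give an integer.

prescriptions: 3 nullable (prescription_id, route, severity — PK (provider, policy_no, dob) and explicit NOT NULL columns excluded).
wards: 4 nullable (unit, room, ward_id, refills — PK none and explicit NOT NULL columns excluded).
physicians: 3 nullable (refills, duration, physician_id — PK (provider, policy_no, room) and explicit NOT NULL columns excluded).
Total: 3 + 4 + 3 = 10.

10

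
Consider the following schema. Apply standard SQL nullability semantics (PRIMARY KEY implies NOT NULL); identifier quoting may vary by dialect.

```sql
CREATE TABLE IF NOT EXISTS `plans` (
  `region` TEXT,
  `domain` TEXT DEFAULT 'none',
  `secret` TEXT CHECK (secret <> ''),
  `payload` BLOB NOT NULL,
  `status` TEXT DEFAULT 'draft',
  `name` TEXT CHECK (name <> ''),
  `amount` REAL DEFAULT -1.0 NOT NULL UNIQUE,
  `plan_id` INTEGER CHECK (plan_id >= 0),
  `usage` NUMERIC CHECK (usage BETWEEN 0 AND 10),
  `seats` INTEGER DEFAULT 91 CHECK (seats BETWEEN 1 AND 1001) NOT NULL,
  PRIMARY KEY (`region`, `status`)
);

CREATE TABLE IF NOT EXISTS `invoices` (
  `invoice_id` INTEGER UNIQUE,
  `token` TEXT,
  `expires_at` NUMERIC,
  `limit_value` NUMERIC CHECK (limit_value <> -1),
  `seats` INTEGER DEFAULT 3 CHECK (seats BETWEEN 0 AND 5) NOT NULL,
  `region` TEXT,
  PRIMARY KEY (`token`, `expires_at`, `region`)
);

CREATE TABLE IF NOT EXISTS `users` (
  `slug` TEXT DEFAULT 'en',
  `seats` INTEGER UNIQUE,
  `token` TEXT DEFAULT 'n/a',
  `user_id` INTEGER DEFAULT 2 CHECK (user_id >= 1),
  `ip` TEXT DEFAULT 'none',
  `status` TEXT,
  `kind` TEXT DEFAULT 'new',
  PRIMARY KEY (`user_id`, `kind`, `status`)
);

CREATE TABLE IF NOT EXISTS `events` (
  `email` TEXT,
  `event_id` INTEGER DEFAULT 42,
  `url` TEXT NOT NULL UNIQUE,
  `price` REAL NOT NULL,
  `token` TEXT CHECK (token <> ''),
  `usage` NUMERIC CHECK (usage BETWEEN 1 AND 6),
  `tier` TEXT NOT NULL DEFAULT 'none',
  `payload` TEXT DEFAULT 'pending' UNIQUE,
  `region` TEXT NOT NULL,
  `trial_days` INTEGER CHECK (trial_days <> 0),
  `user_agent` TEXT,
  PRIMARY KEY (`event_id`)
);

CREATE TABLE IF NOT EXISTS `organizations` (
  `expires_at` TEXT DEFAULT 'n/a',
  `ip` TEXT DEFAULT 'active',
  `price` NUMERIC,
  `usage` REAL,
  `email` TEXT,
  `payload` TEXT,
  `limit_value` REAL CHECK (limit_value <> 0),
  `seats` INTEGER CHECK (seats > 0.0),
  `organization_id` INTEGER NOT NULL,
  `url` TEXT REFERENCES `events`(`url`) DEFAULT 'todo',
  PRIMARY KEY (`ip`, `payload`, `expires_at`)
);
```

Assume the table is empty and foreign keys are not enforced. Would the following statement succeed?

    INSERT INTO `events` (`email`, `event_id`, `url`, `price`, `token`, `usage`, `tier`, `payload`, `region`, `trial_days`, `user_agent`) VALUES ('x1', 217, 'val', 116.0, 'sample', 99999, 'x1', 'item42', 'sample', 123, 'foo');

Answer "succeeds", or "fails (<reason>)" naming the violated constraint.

fails (CHECK on usage)

The value 99999 for usage violates CHECK (usage BETWEEN 1 AND 6).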